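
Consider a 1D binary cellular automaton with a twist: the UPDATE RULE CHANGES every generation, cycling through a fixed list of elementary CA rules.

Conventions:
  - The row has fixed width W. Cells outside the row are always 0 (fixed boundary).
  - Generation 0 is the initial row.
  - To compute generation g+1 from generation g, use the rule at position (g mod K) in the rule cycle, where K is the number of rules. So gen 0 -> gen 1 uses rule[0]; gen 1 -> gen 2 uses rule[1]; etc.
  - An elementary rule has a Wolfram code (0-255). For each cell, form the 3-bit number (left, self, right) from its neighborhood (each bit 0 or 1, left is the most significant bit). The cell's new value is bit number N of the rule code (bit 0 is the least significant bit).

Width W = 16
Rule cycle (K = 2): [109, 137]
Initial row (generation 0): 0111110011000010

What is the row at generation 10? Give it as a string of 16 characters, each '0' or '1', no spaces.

Answer: 1100001111111110

Derivation:
Gen 0: 0111110011000010
Gen 1 (rule 109): 0100010011011010
Gen 2 (rule 137): 0001000010010000
Gen 3 (rule 109): 1101011010010111
Gen 4 (rule 137): 1000010000000110
Gen 5 (rule 109): 1011010111110110
Gen 6 (rule 137): 0010000111100100
Gen 7 (rule 109): 1010110100100101
Gen 8 (rule 137): 0000100000000000
Gen 9 (rule 109): 1110101111111111
Gen 10 (rule 137): 1100001111111110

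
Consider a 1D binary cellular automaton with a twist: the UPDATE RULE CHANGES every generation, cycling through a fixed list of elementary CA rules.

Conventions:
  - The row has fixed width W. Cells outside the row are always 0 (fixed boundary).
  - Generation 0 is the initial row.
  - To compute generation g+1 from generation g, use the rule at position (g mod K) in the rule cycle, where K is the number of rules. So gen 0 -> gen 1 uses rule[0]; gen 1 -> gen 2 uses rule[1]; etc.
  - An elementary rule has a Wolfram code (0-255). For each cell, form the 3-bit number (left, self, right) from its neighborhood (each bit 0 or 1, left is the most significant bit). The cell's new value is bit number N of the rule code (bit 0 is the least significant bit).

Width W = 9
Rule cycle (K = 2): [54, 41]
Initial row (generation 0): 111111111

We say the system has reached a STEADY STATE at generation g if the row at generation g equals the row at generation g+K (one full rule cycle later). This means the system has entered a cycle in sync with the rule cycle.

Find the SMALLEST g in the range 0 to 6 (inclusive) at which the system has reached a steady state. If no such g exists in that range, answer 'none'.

Gen 0: 111111111
Gen 1 (rule 54): 000000000
Gen 2 (rule 41): 111111111
Gen 3 (rule 54): 000000000
Gen 4 (rule 41): 111111111
Gen 5 (rule 54): 000000000
Gen 6 (rule 41): 111111111
Gen 7 (rule 54): 000000000
Gen 8 (rule 41): 111111111

Answer: 0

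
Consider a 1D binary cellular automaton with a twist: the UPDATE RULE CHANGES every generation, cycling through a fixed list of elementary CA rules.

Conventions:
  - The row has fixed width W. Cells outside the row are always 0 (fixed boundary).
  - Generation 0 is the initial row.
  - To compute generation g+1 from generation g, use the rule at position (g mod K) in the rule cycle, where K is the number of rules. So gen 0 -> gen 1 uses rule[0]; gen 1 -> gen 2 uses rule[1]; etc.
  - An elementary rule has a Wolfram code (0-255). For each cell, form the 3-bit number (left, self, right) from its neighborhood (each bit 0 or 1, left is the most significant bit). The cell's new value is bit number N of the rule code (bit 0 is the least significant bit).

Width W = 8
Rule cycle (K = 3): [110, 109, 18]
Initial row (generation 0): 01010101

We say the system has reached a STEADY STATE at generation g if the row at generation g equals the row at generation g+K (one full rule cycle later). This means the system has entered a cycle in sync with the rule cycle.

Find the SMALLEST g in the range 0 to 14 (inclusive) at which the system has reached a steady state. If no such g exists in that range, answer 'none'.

Answer: 9

Derivation:
Gen 0: 01010101
Gen 1 (rule 110): 11111111
Gen 2 (rule 109): 10000001
Gen 3 (rule 18): 01000010
Gen 4 (rule 110): 11000110
Gen 5 (rule 109): 11010110
Gen 6 (rule 18): 00000001
Gen 7 (rule 110): 00000011
Gen 8 (rule 109): 11111011
Gen 9 (rule 18): 00000000
Gen 10 (rule 110): 00000000
Gen 11 (rule 109): 11111111
Gen 12 (rule 18): 00000000
Gen 13 (rule 110): 00000000
Gen 14 (rule 109): 11111111
Gen 15 (rule 18): 00000000
Gen 16 (rule 110): 00000000
Gen 17 (rule 109): 11111111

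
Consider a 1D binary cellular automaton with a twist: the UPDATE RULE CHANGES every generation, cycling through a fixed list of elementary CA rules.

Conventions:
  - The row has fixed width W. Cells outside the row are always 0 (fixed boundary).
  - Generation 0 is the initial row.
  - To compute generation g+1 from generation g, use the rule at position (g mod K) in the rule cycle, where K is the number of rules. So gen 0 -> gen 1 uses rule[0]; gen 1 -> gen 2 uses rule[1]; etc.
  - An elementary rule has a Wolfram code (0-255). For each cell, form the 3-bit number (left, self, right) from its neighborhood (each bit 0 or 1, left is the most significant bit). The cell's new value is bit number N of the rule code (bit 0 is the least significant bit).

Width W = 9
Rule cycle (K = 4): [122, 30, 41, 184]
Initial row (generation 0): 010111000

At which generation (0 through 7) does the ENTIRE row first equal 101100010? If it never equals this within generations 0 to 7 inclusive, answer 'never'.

Gen 0: 010111000
Gen 1 (rule 122): 101101100
Gen 2 (rule 30): 101001010
Gen 3 (rule 41): 010000100
Gen 4 (rule 184): 001000010
Gen 5 (rule 122): 010100101
Gen 6 (rule 30): 110111101
Gen 7 (rule 41): 101100010

Answer: 7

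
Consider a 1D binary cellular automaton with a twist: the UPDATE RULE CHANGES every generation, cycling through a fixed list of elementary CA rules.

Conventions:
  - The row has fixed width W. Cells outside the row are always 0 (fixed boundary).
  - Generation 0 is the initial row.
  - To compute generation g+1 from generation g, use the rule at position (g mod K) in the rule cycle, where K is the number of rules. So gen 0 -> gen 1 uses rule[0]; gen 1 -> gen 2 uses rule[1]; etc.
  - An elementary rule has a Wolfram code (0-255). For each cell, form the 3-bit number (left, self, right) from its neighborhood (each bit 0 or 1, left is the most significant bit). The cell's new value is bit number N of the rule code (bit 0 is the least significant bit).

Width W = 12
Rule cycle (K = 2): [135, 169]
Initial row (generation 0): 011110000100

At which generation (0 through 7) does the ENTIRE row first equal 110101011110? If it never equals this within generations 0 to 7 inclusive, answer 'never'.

Answer: 6

Derivation:
Gen 0: 011110000100
Gen 1 (rule 135): 101100111101
Gen 2 (rule 169): 011000111010
Gen 3 (rule 135): 100011010010
Gen 4 (rule 169): 001010100000
Gen 5 (rule 135): 111010101111
Gen 6 (rule 169): 110101011110
Gen 7 (rule 135): 000101001100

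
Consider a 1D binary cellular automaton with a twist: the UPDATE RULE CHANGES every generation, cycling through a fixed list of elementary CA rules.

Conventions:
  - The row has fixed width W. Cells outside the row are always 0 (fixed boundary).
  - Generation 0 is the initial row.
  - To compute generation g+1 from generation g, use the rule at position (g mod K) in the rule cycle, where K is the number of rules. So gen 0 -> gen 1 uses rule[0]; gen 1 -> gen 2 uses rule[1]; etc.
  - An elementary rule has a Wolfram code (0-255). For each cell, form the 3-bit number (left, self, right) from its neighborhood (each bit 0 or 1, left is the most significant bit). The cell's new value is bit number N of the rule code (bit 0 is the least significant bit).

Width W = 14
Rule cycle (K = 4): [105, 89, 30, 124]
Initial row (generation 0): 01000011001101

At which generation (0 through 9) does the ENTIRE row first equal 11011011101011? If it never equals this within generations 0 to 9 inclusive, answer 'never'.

Answer: 2

Derivation:
Gen 0: 01000011001101
Gen 1 (rule 105): 00011011001110
Gen 2 (rule 89): 11011011101011
Gen 3 (rule 30): 10010010001010
Gen 4 (rule 124): 11011011001111
Gen 5 (rule 105): 11111111001001
Gen 6 (rule 89): 10000001100100
Gen 7 (rule 30): 11000011011110
Gen 8 (rule 124): 11100011110011
Gen 9 (rule 105): 10101010010011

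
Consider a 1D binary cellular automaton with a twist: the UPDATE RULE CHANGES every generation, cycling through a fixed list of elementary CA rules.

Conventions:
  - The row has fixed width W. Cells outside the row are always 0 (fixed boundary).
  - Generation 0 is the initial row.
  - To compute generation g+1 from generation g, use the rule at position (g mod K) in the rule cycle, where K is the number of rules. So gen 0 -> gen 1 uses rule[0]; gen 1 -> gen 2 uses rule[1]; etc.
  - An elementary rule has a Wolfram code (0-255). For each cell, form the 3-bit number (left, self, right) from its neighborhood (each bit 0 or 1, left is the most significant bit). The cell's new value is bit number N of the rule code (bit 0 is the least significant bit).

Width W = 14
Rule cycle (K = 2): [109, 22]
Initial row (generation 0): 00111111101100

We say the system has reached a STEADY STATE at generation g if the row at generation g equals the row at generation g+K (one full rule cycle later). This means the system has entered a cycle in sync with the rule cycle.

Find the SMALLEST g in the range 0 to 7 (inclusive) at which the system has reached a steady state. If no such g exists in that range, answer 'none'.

Gen 0: 00111111101100
Gen 1 (rule 109): 10100000111101
Gen 2 (rule 22): 10110001000001
Gen 3 (rule 109): 11110101011101
Gen 4 (rule 22): 00000101000001
Gen 5 (rule 109): 11110111011101
Gen 6 (rule 22): 00000000000001
Gen 7 (rule 109): 11111111111101
Gen 8 (rule 22): 00000000000001
Gen 9 (rule 109): 11111111111101

Answer: 6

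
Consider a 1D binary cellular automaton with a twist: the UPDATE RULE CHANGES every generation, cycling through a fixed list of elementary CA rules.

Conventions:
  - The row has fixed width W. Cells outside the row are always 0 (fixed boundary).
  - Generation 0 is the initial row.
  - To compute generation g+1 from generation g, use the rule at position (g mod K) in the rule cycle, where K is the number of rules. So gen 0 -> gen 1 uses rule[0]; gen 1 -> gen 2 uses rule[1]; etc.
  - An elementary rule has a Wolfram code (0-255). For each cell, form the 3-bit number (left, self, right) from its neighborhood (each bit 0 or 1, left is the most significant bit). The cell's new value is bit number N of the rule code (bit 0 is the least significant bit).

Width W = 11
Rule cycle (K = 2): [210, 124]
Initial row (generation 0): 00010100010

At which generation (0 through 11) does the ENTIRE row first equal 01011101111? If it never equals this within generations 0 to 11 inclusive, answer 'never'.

Gen 0: 00010100010
Gen 1 (rule 210): 00100010101
Gen 2 (rule 124): 00110011111
Gen 3 (rule 210): 01011101111
Gen 4 (rule 124): 01110111001
Gen 5 (rule 210): 10110011110
Gen 6 (rule 124): 11111010011
Gen 7 (rule 210): 01111001101
Gen 8 (rule 124): 01001101111
Gen 9 (rule 210): 10110100111
Gen 10 (rule 124): 11111110101
Gen 11 (rule 210): 01111110000

Answer: 3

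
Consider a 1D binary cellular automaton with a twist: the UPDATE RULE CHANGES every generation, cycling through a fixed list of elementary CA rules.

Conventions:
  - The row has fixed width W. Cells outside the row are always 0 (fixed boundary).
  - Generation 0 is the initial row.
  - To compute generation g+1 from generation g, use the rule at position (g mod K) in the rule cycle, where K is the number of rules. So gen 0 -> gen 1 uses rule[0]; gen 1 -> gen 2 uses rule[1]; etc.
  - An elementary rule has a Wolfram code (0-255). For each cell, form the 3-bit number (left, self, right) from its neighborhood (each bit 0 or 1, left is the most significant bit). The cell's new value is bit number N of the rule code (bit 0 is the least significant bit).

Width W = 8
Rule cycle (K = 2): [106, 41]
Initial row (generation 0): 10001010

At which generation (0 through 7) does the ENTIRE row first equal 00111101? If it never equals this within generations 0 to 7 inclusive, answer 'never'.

Gen 0: 10001010
Gen 1 (rule 106): 00010100
Gen 2 (rule 41): 11001001
Gen 3 (rule 106): 11010010
Gen 4 (rule 41): 10100000
Gen 5 (rule 106): 01000000
Gen 6 (rule 41): 00011111
Gen 7 (rule 106): 00110001

Answer: never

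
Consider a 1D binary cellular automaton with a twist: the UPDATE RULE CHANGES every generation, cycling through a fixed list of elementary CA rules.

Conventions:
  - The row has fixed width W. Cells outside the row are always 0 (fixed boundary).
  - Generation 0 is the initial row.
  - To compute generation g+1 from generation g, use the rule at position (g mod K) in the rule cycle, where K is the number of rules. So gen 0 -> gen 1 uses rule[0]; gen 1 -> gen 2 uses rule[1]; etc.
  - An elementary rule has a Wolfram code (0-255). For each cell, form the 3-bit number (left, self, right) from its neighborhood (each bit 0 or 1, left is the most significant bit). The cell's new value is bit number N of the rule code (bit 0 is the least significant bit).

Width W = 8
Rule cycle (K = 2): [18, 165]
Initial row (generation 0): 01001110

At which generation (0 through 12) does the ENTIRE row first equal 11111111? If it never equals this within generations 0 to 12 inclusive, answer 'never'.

Answer: 6

Derivation:
Gen 0: 01001110
Gen 1 (rule 18): 10110001
Gen 2 (rule 165): 11000101
Gen 3 (rule 18): 00101000
Gen 4 (rule 165): 10111011
Gen 5 (rule 18): 00000000
Gen 6 (rule 165): 11111111
Gen 7 (rule 18): 00000000
Gen 8 (rule 165): 11111111
Gen 9 (rule 18): 00000000
Gen 10 (rule 165): 11111111
Gen 11 (rule 18): 00000000
Gen 12 (rule 165): 11111111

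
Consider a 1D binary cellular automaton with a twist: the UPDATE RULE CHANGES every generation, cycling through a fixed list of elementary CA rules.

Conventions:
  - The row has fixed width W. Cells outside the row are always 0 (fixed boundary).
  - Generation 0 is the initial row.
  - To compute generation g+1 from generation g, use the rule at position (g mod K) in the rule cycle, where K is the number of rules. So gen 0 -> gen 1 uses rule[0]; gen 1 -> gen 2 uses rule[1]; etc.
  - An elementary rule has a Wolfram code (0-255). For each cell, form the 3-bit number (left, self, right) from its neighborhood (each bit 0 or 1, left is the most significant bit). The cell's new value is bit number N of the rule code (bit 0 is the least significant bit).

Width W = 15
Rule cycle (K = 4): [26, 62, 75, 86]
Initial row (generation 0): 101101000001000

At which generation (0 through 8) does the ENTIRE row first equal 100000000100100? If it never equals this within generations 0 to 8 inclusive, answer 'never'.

Gen 0: 101101000001000
Gen 1 (rule 26): 001000100010100
Gen 2 (rule 62): 011101110111110
Gen 3 (rule 75): 110101010100010
Gen 4 (rule 86): 010101010110111
Gen 5 (rule 26): 100000000100100
Gen 6 (rule 62): 110000001111110
Gen 7 (rule 75): 110111111000010
Gen 8 (rule 86): 010000001100111

Answer: 5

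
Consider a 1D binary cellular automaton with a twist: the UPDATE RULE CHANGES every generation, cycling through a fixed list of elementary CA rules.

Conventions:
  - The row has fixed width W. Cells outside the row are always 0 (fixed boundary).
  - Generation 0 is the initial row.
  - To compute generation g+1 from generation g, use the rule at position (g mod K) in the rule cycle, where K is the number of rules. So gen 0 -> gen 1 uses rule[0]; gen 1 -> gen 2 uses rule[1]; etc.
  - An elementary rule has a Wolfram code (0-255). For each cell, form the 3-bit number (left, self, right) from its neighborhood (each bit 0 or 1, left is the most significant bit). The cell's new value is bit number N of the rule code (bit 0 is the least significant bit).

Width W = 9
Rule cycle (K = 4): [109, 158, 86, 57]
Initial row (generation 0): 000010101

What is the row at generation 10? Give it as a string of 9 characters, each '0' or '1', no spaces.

Answer: 110111111

Derivation:
Gen 0: 000010101
Gen 1 (rule 109): 111011111
Gen 2 (rule 158): 110011110
Gen 3 (rule 86): 011100011
Gen 4 (rule 57): 010011010
Gen 5 (rule 109): 010011110
Gen 6 (rule 158): 111111101
Gen 7 (rule 86): 000000101
Gen 8 (rule 57): 111110010
Gen 9 (rule 109): 100010010
Gen 10 (rule 158): 110111111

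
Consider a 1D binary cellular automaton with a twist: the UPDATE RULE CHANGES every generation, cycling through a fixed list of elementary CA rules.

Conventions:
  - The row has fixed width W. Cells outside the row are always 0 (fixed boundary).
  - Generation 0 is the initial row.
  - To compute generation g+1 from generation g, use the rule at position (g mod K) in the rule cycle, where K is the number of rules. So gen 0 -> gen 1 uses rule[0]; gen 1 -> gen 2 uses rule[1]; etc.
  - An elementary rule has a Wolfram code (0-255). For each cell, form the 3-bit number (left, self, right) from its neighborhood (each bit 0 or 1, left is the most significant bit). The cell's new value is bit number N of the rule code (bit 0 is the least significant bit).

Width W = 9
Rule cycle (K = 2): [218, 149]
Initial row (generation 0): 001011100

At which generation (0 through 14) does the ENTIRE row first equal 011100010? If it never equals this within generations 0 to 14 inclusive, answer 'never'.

Answer: 10

Derivation:
Gen 0: 001011100
Gen 1 (rule 218): 010011110
Gen 2 (rule 149): 011001101
Gen 3 (rule 218): 111111100
Gen 4 (rule 149): 011111011
Gen 5 (rule 218): 111111011
Gen 6 (rule 149): 011110000
Gen 7 (rule 218): 111111000
Gen 8 (rule 149): 011110111
Gen 9 (rule 218): 111110111
Gen 10 (rule 149): 011100010
Gen 11 (rule 218): 111110101
Gen 12 (rule 149): 011100101
Gen 13 (rule 218): 111111000
Gen 14 (rule 149): 011110111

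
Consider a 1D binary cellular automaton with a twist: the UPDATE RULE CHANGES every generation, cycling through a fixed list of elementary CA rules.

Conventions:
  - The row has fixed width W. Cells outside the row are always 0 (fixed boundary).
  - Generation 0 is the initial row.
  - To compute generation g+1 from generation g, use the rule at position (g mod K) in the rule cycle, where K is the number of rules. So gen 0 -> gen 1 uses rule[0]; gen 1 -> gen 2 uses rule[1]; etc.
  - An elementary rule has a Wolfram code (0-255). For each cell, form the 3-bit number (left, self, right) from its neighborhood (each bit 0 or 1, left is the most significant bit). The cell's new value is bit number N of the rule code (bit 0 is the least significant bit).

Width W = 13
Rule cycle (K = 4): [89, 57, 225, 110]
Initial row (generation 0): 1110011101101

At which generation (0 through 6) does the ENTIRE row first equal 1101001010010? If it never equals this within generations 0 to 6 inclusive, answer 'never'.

Answer: never

Derivation:
Gen 0: 1110011101101
Gen 1 (rule 89): 1011010101100
Gen 2 (rule 57): 0110101011011
Gen 3 (rule 225): 0011010101101
Gen 4 (rule 110): 0111111111111
Gen 5 (rule 89): 0100000000001
Gen 6 (rule 57): 0011111111100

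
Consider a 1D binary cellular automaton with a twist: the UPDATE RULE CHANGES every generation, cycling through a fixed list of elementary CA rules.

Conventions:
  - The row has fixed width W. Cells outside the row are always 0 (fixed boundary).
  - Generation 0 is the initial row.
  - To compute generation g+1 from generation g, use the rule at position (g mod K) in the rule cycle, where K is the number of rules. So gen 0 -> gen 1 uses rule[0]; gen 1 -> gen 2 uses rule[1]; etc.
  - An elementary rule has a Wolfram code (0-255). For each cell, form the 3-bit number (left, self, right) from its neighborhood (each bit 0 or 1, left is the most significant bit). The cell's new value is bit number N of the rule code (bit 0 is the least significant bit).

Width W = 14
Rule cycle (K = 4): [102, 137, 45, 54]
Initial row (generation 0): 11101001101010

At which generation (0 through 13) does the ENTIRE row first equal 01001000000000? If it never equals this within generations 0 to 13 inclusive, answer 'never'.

Answer: 13

Derivation:
Gen 0: 11101001101010
Gen 1 (rule 102): 00111010111110
Gen 2 (rule 137): 10110000111100
Gen 3 (rule 45): 11100110100001
Gen 4 (rule 54): 00011001110011
Gen 5 (rule 102): 00101010010101
Gen 6 (rule 137): 10000000000000
Gen 7 (rule 45): 10111111111111
Gen 8 (rule 54): 11000000000000
Gen 9 (rule 102): 01000000000000
Gen 10 (rule 137): 00011111111111
Gen 11 (rule 45): 11010000000000
Gen 12 (rule 54): 00111000000000
Gen 13 (rule 102): 01001000000000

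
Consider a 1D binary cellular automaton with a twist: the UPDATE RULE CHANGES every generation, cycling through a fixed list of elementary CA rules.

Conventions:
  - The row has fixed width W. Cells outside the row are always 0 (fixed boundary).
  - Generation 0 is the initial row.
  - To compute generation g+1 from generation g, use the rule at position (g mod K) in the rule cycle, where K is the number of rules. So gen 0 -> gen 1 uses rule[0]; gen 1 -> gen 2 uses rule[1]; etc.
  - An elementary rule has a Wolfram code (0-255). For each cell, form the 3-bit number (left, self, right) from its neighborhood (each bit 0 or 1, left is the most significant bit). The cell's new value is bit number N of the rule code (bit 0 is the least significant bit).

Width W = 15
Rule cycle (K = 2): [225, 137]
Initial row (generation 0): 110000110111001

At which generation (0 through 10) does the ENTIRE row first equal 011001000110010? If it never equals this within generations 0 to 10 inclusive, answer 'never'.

Gen 0: 110000110111001
Gen 1 (rule 225): 010110011011000
Gen 2 (rule 137): 000100010010011
Gen 3 (rule 225): 110001000000001
Gen 4 (rule 137): 100100011111100
Gen 5 (rule 225): 000001001111101
Gen 6 (rule 137): 111100001111000
Gen 7 (rule 225): 011101100111011
Gen 8 (rule 137): 011001000110010
Gen 9 (rule 225): 001000010010000
Gen 10 (rule 137): 100011000000111

Answer: 8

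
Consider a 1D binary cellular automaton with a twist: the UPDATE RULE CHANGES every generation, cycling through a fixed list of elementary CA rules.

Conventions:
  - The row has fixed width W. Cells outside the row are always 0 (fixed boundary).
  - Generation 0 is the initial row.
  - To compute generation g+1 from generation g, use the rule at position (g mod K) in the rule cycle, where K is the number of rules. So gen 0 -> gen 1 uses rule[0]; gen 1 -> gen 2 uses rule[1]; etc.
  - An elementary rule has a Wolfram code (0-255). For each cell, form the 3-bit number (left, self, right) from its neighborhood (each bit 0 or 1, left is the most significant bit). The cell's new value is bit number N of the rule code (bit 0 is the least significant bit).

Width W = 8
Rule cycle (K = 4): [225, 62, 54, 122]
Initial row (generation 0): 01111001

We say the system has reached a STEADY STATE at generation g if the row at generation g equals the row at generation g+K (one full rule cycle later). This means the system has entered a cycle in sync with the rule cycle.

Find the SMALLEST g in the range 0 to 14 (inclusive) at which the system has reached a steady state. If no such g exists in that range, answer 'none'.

Answer: none

Derivation:
Gen 0: 01111001
Gen 1 (rule 225): 00111000
Gen 2 (rule 62): 01100100
Gen 3 (rule 54): 10011110
Gen 4 (rule 122): 01110011
Gen 5 (rule 225): 00110001
Gen 6 (rule 62): 01101011
Gen 7 (rule 54): 10011100
Gen 8 (rule 122): 01110110
Gen 9 (rule 225): 00111010
Gen 10 (rule 62): 01100111
Gen 11 (rule 54): 10011000
Gen 12 (rule 122): 01111100
Gen 13 (rule 225): 00111101
Gen 14 (rule 62): 01100011
Gen 15 (rule 54): 10010100
Gen 16 (rule 122): 01101010
Gen 17 (rule 225): 00110100
Gen 18 (rule 62): 01101110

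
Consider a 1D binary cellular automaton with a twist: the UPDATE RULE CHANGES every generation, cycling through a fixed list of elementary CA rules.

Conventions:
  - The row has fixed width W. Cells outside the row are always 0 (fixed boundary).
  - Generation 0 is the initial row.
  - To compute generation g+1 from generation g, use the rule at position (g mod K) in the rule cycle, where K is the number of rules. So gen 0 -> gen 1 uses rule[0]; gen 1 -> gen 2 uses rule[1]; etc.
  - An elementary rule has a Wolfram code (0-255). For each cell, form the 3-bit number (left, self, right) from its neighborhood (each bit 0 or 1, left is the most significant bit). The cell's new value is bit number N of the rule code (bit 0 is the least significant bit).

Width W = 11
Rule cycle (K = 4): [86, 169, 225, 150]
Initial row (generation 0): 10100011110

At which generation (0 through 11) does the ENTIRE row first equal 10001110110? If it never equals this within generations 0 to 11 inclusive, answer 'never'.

Answer: 9

Derivation:
Gen 0: 10100011110
Gen 1 (rule 86): 10110100011
Gen 2 (rule 169): 01101001010
Gen 3 (rule 225): 00110000100
Gen 4 (rule 150): 01001001110
Gen 5 (rule 86): 11111110011
Gen 6 (rule 169): 11111100010
Gen 7 (rule 225): 01111101000
Gen 8 (rule 150): 10111001100
Gen 9 (rule 86): 10001110110
Gen 10 (rule 169): 00101101100
Gen 11 (rule 225): 10010110101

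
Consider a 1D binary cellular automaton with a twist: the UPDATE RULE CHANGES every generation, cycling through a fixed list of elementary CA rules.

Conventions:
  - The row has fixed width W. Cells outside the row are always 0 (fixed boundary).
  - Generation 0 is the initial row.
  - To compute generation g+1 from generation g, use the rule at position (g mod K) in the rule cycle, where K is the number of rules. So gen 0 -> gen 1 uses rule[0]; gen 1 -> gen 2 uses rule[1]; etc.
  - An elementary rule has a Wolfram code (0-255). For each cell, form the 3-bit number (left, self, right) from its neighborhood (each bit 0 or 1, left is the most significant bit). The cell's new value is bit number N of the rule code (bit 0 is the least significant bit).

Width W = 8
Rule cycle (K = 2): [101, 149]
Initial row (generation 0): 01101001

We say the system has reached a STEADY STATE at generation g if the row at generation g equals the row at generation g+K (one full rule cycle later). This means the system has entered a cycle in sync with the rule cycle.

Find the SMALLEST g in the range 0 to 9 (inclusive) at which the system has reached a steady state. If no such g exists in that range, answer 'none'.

Gen 0: 01101001
Gen 1 (rule 101): 00111001
Gen 2 (rule 149): 10010101
Gen 3 (rule 101): 10011111
Gen 4 (rule 149): 11001110
Gen 5 (rule 101): 01000010
Gen 6 (rule 149): 01111011
Gen 7 (rule 101): 00001101
Gen 8 (rule 149): 11100001
Gen 9 (rule 101): 00101101
Gen 10 (rule 149): 10100001
Gen 11 (rule 101): 11101101

Answer: none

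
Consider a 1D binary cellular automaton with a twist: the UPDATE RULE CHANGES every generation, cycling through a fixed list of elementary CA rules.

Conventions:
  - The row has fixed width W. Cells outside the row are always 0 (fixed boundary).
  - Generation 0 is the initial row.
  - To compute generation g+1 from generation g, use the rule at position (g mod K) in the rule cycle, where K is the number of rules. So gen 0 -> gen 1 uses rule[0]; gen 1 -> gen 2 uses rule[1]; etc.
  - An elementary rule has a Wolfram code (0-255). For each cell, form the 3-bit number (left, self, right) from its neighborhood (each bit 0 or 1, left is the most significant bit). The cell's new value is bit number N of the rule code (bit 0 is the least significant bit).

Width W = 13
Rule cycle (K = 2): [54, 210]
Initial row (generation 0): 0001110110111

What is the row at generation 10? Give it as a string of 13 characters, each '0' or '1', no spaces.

Answer: 0101011110000

Derivation:
Gen 0: 0001110110111
Gen 1 (rule 54): 0010001001000
Gen 2 (rule 210): 0101010110100
Gen 3 (rule 54): 1111111001110
Gen 4 (rule 210): 0111111110111
Gen 5 (rule 54): 1000000001000
Gen 6 (rule 210): 0100000010100
Gen 7 (rule 54): 1110000111110
Gen 8 (rule 210): 0111001011111
Gen 9 (rule 54): 1000111100000
Gen 10 (rule 210): 0101011110000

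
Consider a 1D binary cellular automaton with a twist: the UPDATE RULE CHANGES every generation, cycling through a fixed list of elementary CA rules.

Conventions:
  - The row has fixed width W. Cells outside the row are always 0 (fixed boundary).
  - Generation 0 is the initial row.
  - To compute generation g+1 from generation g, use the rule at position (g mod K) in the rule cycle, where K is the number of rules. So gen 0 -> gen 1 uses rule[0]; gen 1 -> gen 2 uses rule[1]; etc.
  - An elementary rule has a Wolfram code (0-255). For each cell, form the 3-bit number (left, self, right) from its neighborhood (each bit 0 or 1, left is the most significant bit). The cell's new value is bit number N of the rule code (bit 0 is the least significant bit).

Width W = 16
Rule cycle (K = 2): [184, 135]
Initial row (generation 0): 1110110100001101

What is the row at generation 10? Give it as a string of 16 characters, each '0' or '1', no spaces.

Answer: 1000101101011111

Derivation:
Gen 0: 1110110100001101
Gen 1 (rule 184): 1101101010001010
Gen 2 (rule 135): 0000001010111010
Gen 3 (rule 184): 0000000101110101
Gen 4 (rule 135): 1111111100100101
Gen 5 (rule 184): 1111111010010010
Gen 6 (rule 135): 0111110010110110
Gen 7 (rule 184): 0111101001101101
Gen 8 (rule 135): 1011001010000001
Gen 9 (rule 184): 0110100101000000
Gen 10 (rule 135): 1000101101011111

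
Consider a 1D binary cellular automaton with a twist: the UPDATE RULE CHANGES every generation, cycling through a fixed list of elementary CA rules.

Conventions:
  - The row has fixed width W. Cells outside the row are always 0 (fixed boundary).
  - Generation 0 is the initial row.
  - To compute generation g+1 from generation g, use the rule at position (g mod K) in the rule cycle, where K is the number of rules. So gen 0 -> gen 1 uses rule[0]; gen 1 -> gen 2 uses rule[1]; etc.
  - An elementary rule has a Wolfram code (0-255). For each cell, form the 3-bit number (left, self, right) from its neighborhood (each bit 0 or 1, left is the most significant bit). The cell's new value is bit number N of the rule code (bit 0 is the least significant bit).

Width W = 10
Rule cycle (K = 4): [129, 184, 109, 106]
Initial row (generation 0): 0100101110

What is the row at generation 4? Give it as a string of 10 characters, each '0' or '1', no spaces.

Answer: 1000001100

Derivation:
Gen 0: 0100101110
Gen 1 (rule 129): 0000000100
Gen 2 (rule 184): 0000000010
Gen 3 (rule 109): 1111111010
Gen 4 (rule 106): 1000001100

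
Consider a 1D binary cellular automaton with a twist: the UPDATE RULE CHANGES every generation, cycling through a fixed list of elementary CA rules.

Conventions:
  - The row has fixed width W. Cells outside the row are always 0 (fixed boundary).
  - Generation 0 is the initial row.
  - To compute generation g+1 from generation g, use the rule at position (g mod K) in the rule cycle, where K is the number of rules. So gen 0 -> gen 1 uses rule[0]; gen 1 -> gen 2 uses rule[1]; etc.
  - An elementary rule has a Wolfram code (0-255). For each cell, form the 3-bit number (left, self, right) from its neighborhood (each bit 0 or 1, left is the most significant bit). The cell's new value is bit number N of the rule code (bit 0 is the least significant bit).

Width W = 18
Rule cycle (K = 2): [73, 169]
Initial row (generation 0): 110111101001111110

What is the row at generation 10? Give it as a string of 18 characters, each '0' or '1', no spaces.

Gen 0: 110111101001111110
Gen 1 (rule 73): 110100100001000010
Gen 2 (rule 169): 101000001100011000
Gen 3 (rule 73): 000011101101011011
Gen 4 (rule 169): 111011011010110110
Gen 5 (rule 73): 101011011000110110
Gen 6 (rule 169): 010110110010101100
Gen 7 (rule 73): 000110110000001101
Gen 8 (rule 169): 110101100111101010
Gen 9 (rule 73): 110001100100100000
Gen 10 (rule 169): 100101000000001111

Answer: 100101000000001111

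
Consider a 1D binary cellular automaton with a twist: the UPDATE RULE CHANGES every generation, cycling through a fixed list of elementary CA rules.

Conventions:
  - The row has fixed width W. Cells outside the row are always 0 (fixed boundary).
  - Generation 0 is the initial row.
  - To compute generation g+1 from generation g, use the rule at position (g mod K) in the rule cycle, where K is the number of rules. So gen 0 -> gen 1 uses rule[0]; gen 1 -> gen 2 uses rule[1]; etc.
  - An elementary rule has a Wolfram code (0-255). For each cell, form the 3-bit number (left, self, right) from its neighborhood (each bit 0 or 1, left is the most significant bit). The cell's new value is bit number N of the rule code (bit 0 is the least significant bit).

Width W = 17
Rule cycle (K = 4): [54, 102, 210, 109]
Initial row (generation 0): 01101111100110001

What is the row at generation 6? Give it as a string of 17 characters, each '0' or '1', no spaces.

Gen 0: 01101111100110001
Gen 1 (rule 54): 10010000011001011
Gen 2 (rule 102): 10110000101011101
Gen 3 (rule 210): 00011001000001100
Gen 4 (rule 109): 11011001011101101
Gen 5 (rule 54): 00100111100010011
Gen 6 (rule 102): 01101000100110101

Answer: 01101000100110101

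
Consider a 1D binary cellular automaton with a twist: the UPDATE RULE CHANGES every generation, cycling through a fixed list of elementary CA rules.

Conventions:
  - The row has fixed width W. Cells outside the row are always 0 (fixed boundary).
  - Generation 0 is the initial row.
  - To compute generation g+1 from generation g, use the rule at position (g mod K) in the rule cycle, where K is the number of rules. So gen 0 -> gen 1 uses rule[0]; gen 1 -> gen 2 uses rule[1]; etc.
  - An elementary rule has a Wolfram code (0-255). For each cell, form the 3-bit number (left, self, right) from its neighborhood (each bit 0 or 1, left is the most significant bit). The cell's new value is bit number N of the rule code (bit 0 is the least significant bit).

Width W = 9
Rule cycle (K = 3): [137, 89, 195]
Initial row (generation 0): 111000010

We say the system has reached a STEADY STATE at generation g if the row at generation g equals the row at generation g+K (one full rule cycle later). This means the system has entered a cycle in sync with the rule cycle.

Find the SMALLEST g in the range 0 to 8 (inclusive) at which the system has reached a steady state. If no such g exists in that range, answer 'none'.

Gen 0: 111000010
Gen 1 (rule 137): 110011000
Gen 2 (rule 89): 111011111
Gen 3 (rule 195): 011001111
Gen 4 (rule 137): 010001110
Gen 5 (rule 89): 001101011
Gen 6 (rule 195): 110100001
Gen 7 (rule 137): 100001100
Gen 8 (rule 89): 011101111
Gen 9 (rule 195): 101100111
Gen 10 (rule 137): 001000110
Gen 11 (rule 89): 100110111

Answer: none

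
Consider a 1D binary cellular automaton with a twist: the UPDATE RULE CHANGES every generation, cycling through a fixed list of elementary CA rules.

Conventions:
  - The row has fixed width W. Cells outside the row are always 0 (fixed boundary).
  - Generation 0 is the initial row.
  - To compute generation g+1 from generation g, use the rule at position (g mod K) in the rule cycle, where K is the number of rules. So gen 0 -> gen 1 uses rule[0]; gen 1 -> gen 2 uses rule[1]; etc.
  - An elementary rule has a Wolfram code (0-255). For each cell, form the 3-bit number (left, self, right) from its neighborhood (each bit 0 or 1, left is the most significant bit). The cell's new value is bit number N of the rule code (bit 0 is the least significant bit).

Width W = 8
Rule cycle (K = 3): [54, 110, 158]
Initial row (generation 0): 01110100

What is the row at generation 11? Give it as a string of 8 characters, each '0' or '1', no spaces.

Gen 0: 01110100
Gen 1 (rule 54): 10001110
Gen 2 (rule 110): 10011010
Gen 3 (rule 158): 11110011
Gen 4 (rule 54): 00001100
Gen 5 (rule 110): 00011100
Gen 6 (rule 158): 00111010
Gen 7 (rule 54): 01000111
Gen 8 (rule 110): 11001101
Gen 9 (rule 158): 10111001
Gen 10 (rule 54): 11000111
Gen 11 (rule 110): 11001101

Answer: 11001101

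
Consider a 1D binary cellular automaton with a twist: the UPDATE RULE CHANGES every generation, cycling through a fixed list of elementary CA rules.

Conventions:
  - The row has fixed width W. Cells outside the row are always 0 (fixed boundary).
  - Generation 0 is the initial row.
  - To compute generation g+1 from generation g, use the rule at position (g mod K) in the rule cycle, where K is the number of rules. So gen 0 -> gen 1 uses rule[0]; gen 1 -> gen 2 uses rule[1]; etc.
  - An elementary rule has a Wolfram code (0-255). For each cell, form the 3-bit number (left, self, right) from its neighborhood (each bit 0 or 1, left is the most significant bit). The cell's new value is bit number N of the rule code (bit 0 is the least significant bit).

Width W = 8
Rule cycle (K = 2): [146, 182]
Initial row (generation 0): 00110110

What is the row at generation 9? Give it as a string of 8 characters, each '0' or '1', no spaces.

Gen 0: 00110110
Gen 1 (rule 146): 01000001
Gen 2 (rule 182): 11100011
Gen 3 (rule 146): 01010100
Gen 4 (rule 182): 11111110
Gen 5 (rule 146): 01111101
Gen 6 (rule 182): 10111011
Gen 7 (rule 146): 00010000
Gen 8 (rule 182): 00111000
Gen 9 (rule 146): 01010100

Answer: 01010100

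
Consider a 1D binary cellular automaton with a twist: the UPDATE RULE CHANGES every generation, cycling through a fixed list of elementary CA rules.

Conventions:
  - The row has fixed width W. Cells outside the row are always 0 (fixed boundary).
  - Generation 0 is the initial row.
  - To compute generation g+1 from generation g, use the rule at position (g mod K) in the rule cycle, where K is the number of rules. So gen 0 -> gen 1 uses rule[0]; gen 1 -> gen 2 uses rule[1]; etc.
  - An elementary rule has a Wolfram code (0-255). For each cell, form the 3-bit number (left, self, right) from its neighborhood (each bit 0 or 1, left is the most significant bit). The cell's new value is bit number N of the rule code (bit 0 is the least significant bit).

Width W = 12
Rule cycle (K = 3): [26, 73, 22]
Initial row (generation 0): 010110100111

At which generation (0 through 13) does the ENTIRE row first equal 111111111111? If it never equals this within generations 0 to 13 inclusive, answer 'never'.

Gen 0: 010110100111
Gen 1 (rule 26): 100100011100
Gen 2 (rule 73): 000001010101
Gen 3 (rule 22): 000011010101
Gen 4 (rule 26): 000110000000
Gen 5 (rule 73): 110110111111
Gen 6 (rule 22): 000000000000
Gen 7 (rule 26): 000000000000
Gen 8 (rule 73): 111111111111
Gen 9 (rule 22): 000000000000
Gen 10 (rule 26): 000000000000
Gen 11 (rule 73): 111111111111
Gen 12 (rule 22): 000000000000
Gen 13 (rule 26): 000000000000

Answer: 8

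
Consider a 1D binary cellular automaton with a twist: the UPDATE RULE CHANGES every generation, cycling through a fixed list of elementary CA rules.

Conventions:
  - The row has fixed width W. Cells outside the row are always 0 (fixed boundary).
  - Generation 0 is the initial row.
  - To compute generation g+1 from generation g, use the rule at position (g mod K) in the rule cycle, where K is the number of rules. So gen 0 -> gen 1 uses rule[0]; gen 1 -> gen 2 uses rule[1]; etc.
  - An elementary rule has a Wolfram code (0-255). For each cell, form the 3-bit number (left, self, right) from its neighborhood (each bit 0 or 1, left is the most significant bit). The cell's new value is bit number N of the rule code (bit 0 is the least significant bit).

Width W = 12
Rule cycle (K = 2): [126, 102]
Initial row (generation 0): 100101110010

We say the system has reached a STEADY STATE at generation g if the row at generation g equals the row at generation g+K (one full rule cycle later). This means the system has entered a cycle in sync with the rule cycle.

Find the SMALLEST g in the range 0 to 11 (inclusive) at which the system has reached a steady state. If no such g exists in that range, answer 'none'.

Gen 0: 100101110010
Gen 1 (rule 126): 111111011111
Gen 2 (rule 102): 000001100001
Gen 3 (rule 126): 000011110011
Gen 4 (rule 102): 000100010101
Gen 5 (rule 126): 001110111111
Gen 6 (rule 102): 010011000001
Gen 7 (rule 126): 111111100011
Gen 8 (rule 102): 000000100101
Gen 9 (rule 126): 000001111111
Gen 10 (rule 102): 000010000001
Gen 11 (rule 126): 000111000011
Gen 12 (rule 102): 001001000101
Gen 13 (rule 126): 011111101111

Answer: none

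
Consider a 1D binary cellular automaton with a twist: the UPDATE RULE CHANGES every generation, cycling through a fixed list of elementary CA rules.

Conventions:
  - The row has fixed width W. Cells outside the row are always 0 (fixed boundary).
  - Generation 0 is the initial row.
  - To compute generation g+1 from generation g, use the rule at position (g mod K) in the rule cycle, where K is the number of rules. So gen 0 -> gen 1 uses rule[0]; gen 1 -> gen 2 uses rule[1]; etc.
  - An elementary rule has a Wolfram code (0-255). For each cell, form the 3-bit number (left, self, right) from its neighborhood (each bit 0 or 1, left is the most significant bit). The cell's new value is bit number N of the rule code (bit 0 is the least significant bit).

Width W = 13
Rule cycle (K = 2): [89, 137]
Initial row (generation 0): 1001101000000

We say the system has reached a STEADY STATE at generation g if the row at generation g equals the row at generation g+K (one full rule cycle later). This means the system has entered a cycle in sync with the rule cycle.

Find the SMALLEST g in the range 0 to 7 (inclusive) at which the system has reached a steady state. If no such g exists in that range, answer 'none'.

Gen 0: 1001101000000
Gen 1 (rule 89): 0101100111111
Gen 2 (rule 137): 0001000111110
Gen 3 (rule 89): 1100110100011
Gen 4 (rule 137): 1000100001010
Gen 5 (rule 89): 0110011100001
Gen 6 (rule 137): 0100011001100
Gen 7 (rule 89): 0011011101111
Gen 8 (rule 137): 1010011001110
Gen 9 (rule 89): 0001011101011

Answer: none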